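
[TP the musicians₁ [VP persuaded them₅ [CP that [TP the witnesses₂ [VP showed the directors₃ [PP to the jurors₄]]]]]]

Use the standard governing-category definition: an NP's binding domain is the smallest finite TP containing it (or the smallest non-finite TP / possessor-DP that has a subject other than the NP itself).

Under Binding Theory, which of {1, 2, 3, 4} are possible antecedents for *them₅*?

none

*them* is a pronoun, so Principle B applies: it must be free in its binding domain.
Binding domain of *them₅*: the matrix TP, whose subject is the musicians₁.
*the musicians₁* c-commands the pronoun within its binding domain → coindexation would violate Principle B.
*the witnesses₂*: the pronoun c-commands this R-expression → coindexation would violate Principle C on *the witnesses₂*.
*the directors₃*: the pronoun c-commands this R-expression → coindexation would violate Principle C on *the directors₃*.
*the jurors₄*: the pronoun c-commands this R-expression → coindexation would violate Principle C on *the jurors₄*.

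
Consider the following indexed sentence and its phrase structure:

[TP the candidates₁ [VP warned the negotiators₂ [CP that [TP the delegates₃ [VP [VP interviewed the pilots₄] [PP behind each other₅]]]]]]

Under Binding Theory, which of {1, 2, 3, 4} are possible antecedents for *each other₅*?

*each other* is an anaphor, so Principle A applies: it must be bound in its binding domain.
Binding domain of *each other₅*: the embedded TP, whose subject is the delegates₃.
*the candidates₁* c-commands the anaphor but is outside its binding domain → cannot satisfy Principle A.
*the negotiators₂* c-commands the anaphor but is outside its binding domain → cannot satisfy Principle A.
*the delegates₃* c-commands the anaphor within its binding domain → licit binder.
*the pilots₄* does not c-command the anaphor → cannot bind it.

{3}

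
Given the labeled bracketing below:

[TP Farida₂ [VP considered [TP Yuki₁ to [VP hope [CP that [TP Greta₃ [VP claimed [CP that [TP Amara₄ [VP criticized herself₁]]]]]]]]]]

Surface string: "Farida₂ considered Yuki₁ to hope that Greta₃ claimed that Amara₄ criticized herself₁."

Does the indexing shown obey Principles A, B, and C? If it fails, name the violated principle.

Principle A

The two coindexed NPs are *Yuki₁* and *herself₁*.
*herself₁* is an anaphor. Principle A requires it to be bound within its binding domain — the embedded TP, whose subject is Amara₄.
Within that domain it is c-commanded by *Amara₄*, which does not share its index.
*Yuki₁* does c-command the anaphor, but from outside its binding domain.
The anaphor is unbound in its domain → Principle A violation.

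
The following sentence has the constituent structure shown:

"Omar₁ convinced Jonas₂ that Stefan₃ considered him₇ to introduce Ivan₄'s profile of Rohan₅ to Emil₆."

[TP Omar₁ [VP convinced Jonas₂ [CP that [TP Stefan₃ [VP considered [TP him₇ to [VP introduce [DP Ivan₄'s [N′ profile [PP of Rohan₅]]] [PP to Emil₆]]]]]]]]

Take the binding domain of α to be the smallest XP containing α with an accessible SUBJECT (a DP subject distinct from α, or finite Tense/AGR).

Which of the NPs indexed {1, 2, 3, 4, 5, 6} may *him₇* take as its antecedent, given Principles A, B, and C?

*him* is a pronoun, so Principle B applies: it must be free in its binding domain.
Binding domain of *him₇*: the embedded TP, whose subject is Stefan₃.
*Omar₁* c-commands the pronoun but from outside its binding domain, and is not c-commanded by it → coindexation permitted.
*Jonas₂* c-commands the pronoun but from outside its binding domain, and is not c-commanded by it → coindexation permitted.
*Stefan₃* c-commands the pronoun within its binding domain → coindexation would violate Principle B.
*Ivan₄*: the pronoun c-commands this R-expression → coindexation would violate Principle C on *Ivan₄*.
*Rohan₅*: the pronoun c-commands this R-expression → coindexation would violate Principle C on *Rohan₅*.
*Emil₆*: the pronoun c-commands this R-expression → coindexation would violate Principle C on *Emil₆*.

{1, 2}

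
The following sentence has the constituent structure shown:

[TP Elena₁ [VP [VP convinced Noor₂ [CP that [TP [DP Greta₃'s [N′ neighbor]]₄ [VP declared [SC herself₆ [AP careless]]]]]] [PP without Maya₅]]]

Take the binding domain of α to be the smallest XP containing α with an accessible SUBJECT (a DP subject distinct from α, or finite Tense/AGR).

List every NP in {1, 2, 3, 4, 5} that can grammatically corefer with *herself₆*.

*herself* is an anaphor, so Principle A applies: it must be bound in its binding domain.
Binding domain of *herself₆*: the embedded TP, whose subject is [Greta₃'s neighbor]₄.
*Elena₁* c-commands the anaphor but is outside its binding domain → cannot satisfy Principle A.
*Noor₂* c-commands the anaphor but is outside its binding domain → cannot satisfy Principle A.
*Greta₃* does not c-command the anaphor → cannot bind it.
*[Greta₃'s neighbor]₄* c-commands the anaphor within its binding domain → licit binder.
*Maya₅* does not c-command the anaphor → cannot bind it.

{4}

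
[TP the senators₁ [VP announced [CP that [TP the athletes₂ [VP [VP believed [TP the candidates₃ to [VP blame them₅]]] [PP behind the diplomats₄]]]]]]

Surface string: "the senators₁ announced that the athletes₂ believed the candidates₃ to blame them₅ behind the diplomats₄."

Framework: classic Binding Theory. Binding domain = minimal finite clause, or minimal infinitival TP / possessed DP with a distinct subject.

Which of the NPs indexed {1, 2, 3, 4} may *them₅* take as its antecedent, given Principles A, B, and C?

{1, 2, 4}

*them* is a pronoun, so Principle B applies: it must be free in its binding domain.
Binding domain of *them₅*: the embedded TP, whose subject is the candidates₃.
*the senators₁* c-commands the pronoun but from outside its binding domain, and is not c-commanded by it → coindexation permitted.
*the athletes₂* c-commands the pronoun but from outside its binding domain, and is not c-commanded by it → coindexation permitted.
*the candidates₃* c-commands the pronoun within its binding domain → coindexation would violate Principle B.
*the diplomats₄* and the pronoun do not c-command one another → neither Principle B nor Principle C is at stake; coindexation permitted.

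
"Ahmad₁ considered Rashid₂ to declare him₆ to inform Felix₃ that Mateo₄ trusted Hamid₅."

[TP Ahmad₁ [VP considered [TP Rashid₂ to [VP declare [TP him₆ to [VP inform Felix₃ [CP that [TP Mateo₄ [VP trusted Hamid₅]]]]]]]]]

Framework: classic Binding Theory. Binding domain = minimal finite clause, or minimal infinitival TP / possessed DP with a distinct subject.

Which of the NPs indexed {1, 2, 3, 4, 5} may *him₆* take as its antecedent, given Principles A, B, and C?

{1}

*him* is a pronoun, so Principle B applies: it must be free in its binding domain.
Binding domain of *him₆*: the embedded TP, whose subject is Rashid₂.
*Ahmad₁* c-commands the pronoun but from outside its binding domain, and is not c-commanded by it → coindexation permitted.
*Rashid₂* c-commands the pronoun within its binding domain → coindexation would violate Principle B.
*Felix₃*: the pronoun c-commands this R-expression → coindexation would violate Principle C on *Felix₃*.
*Mateo₄*: the pronoun c-commands this R-expression → coindexation would violate Principle C on *Mateo₄*.
*Hamid₅*: the pronoun c-commands this R-expression → coindexation would violate Principle C on *Hamid₅*.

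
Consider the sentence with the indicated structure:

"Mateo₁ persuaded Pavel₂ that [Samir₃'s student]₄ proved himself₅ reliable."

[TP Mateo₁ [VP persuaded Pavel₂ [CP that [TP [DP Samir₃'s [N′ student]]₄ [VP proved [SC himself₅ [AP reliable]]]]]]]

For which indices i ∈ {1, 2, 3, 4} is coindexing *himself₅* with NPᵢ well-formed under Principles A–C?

{4}

*himself* is an anaphor, so Principle A applies: it must be bound in its binding domain.
Binding domain of *himself₅*: the embedded TP, whose subject is [Samir₃'s student]₄.
*Mateo₁* c-commands the anaphor but is outside its binding domain → cannot satisfy Principle A.
*Pavel₂* c-commands the anaphor but is outside its binding domain → cannot satisfy Principle A.
*Samir₃* does not c-command the anaphor → cannot bind it.
*[Samir₃'s student]₄* c-commands the anaphor within its binding domain → licit binder.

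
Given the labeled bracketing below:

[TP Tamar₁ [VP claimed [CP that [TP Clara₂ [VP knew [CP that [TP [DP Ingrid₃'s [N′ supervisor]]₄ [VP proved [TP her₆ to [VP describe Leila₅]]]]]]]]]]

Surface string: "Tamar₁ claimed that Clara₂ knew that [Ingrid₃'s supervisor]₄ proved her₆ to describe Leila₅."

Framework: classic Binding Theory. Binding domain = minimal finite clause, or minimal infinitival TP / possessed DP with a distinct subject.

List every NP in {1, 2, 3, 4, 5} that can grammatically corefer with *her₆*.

*her* is a pronoun, so Principle B applies: it must be free in its binding domain.
Binding domain of *her₆*: the embedded TP, whose subject is [Ingrid₃'s supervisor]₄.
*Tamar₁* c-commands the pronoun but from outside its binding domain, and is not c-commanded by it → coindexation permitted.
*Clara₂* c-commands the pronoun but from outside its binding domain, and is not c-commanded by it → coindexation permitted.
*Ingrid₃* and the pronoun do not c-command one another → neither Principle B nor Principle C is at stake; coindexation permitted.
*[Ingrid₃'s supervisor]₄* c-commands the pronoun within its binding domain → coindexation would violate Principle B.
*Leila₅*: the pronoun c-commands this R-expression → coindexation would violate Principle C on *Leila₅*.

{1, 2, 3}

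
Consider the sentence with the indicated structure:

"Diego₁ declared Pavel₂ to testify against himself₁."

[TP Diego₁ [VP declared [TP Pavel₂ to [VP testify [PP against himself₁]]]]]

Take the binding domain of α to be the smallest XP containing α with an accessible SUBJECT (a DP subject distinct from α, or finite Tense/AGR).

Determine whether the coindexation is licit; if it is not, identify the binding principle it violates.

The two coindexed NPs are *Diego₁* and *himself₁*.
*himself₁* is an anaphor. Principle A requires it to be bound within its binding domain — the embedded TP, whose subject is Pavel₂.
Within that domain it is c-commanded by *Pavel₂*, which does not share its index.
*Diego₁* does c-command the anaphor, but from outside its binding domain.
The anaphor is unbound in its domain → Principle A violation.

Principle A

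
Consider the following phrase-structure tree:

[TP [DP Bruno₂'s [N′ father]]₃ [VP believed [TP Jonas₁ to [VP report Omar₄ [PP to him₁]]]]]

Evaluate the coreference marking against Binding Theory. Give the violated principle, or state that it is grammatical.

Principle B

The two coindexed NPs are *Jonas₁* and *him₁*.
*him₁* is a pronoun. Its binding domain is the embedded TP, whose subject is Jonas₁.
*Jonas₁* c-commands it within that domain and carries the same index.
The pronoun is locally bound → Principle B violation.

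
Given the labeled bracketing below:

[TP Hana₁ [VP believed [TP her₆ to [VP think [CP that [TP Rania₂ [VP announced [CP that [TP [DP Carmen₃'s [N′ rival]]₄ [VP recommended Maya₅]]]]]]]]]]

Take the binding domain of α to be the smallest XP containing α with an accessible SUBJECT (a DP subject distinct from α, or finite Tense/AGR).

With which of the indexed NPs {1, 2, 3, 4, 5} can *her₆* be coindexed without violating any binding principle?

none

*her* is a pronoun, so Principle B applies: it must be free in its binding domain.
Binding domain of *her₆*: the matrix TP, whose subject is Hana₁.
*Hana₁* c-commands the pronoun within its binding domain → coindexation would violate Principle B.
*Rania₂*: the pronoun c-commands this R-expression → coindexation would violate Principle C on *Rania₂*.
*Carmen₃*: the pronoun c-commands this R-expression → coindexation would violate Principle C on *Carmen₃*.
*[Carmen₃'s rival]₄*: the pronoun c-commands this R-expression → coindexation would violate Principle C on *[Carmen₃'s rival]₄*.
*Maya₅*: the pronoun c-commands this R-expression → coindexation would violate Principle C on *Maya₅*.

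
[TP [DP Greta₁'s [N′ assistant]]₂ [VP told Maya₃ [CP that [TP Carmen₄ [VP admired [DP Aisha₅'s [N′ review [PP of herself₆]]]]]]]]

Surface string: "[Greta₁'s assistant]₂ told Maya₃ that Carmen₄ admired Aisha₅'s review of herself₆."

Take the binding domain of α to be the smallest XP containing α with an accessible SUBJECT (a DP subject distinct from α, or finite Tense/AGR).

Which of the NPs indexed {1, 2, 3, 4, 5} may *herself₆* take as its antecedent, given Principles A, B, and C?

{5}

*herself* is an anaphor, so Principle A applies: it must be bound in its binding domain.
Binding domain of *herself₆*: the possessed DP, whose subject is Aisha₅.
*Greta₁* does not c-command the anaphor → cannot bind it.
*[Greta₁'s assistant]₂* c-commands the anaphor but is outside its binding domain → cannot satisfy Principle A.
*Maya₃* c-commands the anaphor but is outside its binding domain → cannot satisfy Principle A.
*Carmen₄* c-commands the anaphor but is outside its binding domain → cannot satisfy Principle A.
*Aisha₅* c-commands the anaphor within its binding domain → licit binder.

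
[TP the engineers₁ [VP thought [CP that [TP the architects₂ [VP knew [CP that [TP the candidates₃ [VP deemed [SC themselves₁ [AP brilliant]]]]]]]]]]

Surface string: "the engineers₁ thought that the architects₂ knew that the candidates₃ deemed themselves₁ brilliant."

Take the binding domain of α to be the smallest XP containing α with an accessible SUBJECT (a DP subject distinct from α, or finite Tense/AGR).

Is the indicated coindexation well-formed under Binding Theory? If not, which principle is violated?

Principle A

The two coindexed NPs are *the engineers₁* and *themselves₁*.
*themselves₁* is an anaphor. Principle A requires it to be bound within its binding domain — the embedded TP, whose subject is the candidates₃.
Within that domain it is c-commanded by *the candidates₃*, which does not share its index.
*the engineers₁* does c-command the anaphor, but from outside its binding domain.
The anaphor is unbound in its domain → Principle A violation.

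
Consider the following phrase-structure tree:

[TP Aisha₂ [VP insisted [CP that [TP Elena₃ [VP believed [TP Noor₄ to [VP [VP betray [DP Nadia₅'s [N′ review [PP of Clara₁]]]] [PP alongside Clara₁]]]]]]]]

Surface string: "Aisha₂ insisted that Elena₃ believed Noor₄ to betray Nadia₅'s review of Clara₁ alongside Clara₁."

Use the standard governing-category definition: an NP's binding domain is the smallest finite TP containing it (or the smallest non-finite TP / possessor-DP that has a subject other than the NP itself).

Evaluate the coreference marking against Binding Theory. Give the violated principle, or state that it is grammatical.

grammatical

The two coindexed NPs are *Clara₁* and *Clara₁*.
*Clara₁* is an R-expression; no coindexed NP c-commands it, so Principle C holds.
*Clara₁* is an R-expression; *Clara₁* does not c-command it, and no other NP shares its index, so Principle C is satisfied.
All principles are respected.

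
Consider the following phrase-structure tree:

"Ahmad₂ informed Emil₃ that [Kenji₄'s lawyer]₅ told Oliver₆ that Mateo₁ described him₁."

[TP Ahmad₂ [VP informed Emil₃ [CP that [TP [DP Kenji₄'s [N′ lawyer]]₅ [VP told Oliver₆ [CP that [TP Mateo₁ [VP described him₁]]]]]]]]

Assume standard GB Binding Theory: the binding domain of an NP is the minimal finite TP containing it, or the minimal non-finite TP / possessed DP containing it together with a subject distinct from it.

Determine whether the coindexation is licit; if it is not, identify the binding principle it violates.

The two coindexed NPs are *Mateo₁* and *him₁*.
*him₁* is a pronoun. Its binding domain is the embedded TP, whose subject is Mateo₁.
*Mateo₁* c-commands it within that domain and carries the same index.
The pronoun is locally bound → Principle B violation.

Principle B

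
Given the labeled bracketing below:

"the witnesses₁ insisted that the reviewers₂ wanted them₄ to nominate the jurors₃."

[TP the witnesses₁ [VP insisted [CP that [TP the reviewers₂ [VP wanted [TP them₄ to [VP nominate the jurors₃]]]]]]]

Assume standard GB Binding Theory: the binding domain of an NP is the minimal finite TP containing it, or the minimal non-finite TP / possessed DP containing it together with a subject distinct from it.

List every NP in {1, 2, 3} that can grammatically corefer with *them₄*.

{1}

*them* is a pronoun, so Principle B applies: it must be free in its binding domain.
Binding domain of *them₄*: the embedded TP, whose subject is the reviewers₂.
*the witnesses₁* c-commands the pronoun but from outside its binding domain, and is not c-commanded by it → coindexation permitted.
*the reviewers₂* c-commands the pronoun within its binding domain → coindexation would violate Principle B.
*the jurors₃*: the pronoun c-commands this R-expression → coindexation would violate Principle C on *the jurors₃*.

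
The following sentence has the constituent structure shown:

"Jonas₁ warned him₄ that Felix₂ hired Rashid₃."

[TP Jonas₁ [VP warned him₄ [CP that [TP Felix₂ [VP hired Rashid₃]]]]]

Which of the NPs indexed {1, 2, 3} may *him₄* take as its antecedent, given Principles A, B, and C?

none

*him* is a pronoun, so Principle B applies: it must be free in its binding domain.
Binding domain of *him₄*: the matrix TP, whose subject is Jonas₁.
*Jonas₁* c-commands the pronoun within its binding domain → coindexation would violate Principle B.
*Felix₂*: the pronoun c-commands this R-expression → coindexation would violate Principle C on *Felix₂*.
*Rashid₃*: the pronoun c-commands this R-expression → coindexation would violate Principle C on *Rashid₃*.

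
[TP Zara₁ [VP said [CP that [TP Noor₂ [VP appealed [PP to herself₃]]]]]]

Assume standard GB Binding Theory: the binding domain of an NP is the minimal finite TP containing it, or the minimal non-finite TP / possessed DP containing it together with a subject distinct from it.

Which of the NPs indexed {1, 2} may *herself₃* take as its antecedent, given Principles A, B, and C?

{2}

*herself* is an anaphor, so Principle A applies: it must be bound in its binding domain.
Binding domain of *herself₃*: the embedded TP, whose subject is Noor₂.
*Zara₁* c-commands the anaphor but is outside its binding domain → cannot satisfy Principle A.
*Noor₂* c-commands the anaphor within its binding domain → licit binder.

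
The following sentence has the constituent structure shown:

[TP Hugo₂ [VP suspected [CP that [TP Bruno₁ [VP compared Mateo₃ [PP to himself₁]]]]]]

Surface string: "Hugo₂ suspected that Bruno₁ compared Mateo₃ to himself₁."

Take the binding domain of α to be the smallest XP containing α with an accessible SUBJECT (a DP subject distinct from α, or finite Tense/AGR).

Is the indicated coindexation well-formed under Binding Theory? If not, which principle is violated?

grammatical

The two coindexed NPs are *Bruno₁* and *himself₁*.
*himself₁* is an anaphor; its binding domain is the embedded TP, whose subject is Bruno₁. *Bruno₁* c-commands it within that domain and shares its index, so Principle A is satisfied.
*Bruno₁* is an R-expression; *himself₁* does not c-command it, and no other NP shares its index, so Principle C is satisfied.
All principles are respected.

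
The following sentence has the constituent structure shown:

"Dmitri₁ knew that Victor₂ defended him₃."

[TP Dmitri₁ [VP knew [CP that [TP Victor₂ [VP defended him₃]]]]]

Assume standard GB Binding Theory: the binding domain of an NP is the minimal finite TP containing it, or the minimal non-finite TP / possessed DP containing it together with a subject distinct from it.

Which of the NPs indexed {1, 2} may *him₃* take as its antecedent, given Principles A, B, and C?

{1}

*him* is a pronoun, so Principle B applies: it must be free in its binding domain.
Binding domain of *him₃*: the embedded TP, whose subject is Victor₂.
*Dmitri₁* c-commands the pronoun but from outside its binding domain, and is not c-commanded by it → coindexation permitted.
*Victor₂* c-commands the pronoun within its binding domain → coindexation would violate Principle B.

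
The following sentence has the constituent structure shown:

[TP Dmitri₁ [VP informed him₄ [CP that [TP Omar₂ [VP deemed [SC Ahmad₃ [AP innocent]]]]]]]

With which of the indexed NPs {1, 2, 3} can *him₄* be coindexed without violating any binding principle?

none

*him* is a pronoun, so Principle B applies: it must be free in its binding domain.
Binding domain of *him₄*: the matrix TP, whose subject is Dmitri₁.
*Dmitri₁* c-commands the pronoun within its binding domain → coindexation would violate Principle B.
*Omar₂*: the pronoun c-commands this R-expression → coindexation would violate Principle C on *Omar₂*.
*Ahmad₃*: the pronoun c-commands this R-expression → coindexation would violate Principle C on *Ahmad₃*.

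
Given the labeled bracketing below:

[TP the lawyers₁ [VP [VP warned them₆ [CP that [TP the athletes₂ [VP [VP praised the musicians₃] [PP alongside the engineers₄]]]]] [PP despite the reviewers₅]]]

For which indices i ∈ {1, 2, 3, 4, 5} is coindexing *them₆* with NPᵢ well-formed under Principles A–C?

*them* is a pronoun, so Principle B applies: it must be free in its binding domain.
Binding domain of *them₆*: the matrix TP, whose subject is the lawyers₁.
*the lawyers₁* c-commands the pronoun within its binding domain → coindexation would violate Principle B.
*the athletes₂*: the pronoun c-commands this R-expression → coindexation would violate Principle C on *the athletes₂*.
*the musicians₃*: the pronoun c-commands this R-expression → coindexation would violate Principle C on *the musicians₃*.
*the engineers₄*: the pronoun c-commands this R-expression → coindexation would violate Principle C on *the engineers₄*.
*the reviewers₅* and the pronoun do not c-command one another → neither Principle B nor Principle C is at stake; coindexation permitted.

{5}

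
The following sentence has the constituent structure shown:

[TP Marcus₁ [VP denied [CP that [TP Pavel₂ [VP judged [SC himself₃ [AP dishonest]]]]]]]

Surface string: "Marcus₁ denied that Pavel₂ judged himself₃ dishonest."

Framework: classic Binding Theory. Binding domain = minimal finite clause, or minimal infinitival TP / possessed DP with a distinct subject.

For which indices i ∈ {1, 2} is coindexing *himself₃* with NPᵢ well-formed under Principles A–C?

{2}

*himself* is an anaphor, so Principle A applies: it must be bound in its binding domain.
Binding domain of *himself₃*: the embedded TP, whose subject is Pavel₂.
*Marcus₁* c-commands the anaphor but is outside its binding domain → cannot satisfy Principle A.
*Pavel₂* c-commands the anaphor within its binding domain → licit binder.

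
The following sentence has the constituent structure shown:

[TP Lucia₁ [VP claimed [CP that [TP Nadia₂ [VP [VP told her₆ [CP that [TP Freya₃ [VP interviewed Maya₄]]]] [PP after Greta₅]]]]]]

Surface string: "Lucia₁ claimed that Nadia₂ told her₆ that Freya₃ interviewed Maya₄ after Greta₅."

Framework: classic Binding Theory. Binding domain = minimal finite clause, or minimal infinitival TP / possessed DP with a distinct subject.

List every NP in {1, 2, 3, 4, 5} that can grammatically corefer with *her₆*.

{1, 5}

*her* is a pronoun, so Principle B applies: it must be free in its binding domain.
Binding domain of *her₆*: the embedded TP, whose subject is Nadia₂.
*Lucia₁* c-commands the pronoun but from outside its binding domain, and is not c-commanded by it → coindexation permitted.
*Nadia₂* c-commands the pronoun within its binding domain → coindexation would violate Principle B.
*Freya₃*: the pronoun c-commands this R-expression → coindexation would violate Principle C on *Freya₃*.
*Maya₄*: the pronoun c-commands this R-expression → coindexation would violate Principle C on *Maya₄*.
*Greta₅* and the pronoun do not c-command one another → neither Principle B nor Principle C is at stake; coindexation permitted.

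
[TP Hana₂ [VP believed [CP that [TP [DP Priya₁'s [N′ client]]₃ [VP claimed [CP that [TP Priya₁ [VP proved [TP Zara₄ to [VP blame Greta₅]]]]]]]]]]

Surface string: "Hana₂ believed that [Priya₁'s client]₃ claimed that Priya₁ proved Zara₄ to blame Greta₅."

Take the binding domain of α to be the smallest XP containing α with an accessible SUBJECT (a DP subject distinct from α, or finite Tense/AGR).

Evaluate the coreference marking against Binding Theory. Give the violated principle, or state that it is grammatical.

The two coindexed NPs are *Priya₁* and *Priya₁*.
*Priya₁* is an R-expression; no coindexed NP c-commands it, so Principle C holds.
*Priya₁* is an R-expression; *Priya₁* does not c-command it, and no other NP shares its index, so Principle C is satisfied.
All principles are respected.

grammatical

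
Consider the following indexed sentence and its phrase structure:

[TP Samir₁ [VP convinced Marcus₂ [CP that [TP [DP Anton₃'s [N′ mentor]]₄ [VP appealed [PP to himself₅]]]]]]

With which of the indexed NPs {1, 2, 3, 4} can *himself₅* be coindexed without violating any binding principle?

*himself* is an anaphor, so Principle A applies: it must be bound in its binding domain.
Binding domain of *himself₅*: the embedded TP, whose subject is [Anton₃'s mentor]₄.
*Samir₁* c-commands the anaphor but is outside its binding domain → cannot satisfy Principle A.
*Marcus₂* c-commands the anaphor but is outside its binding domain → cannot satisfy Principle A.
*Anton₃* does not c-command the anaphor → cannot bind it.
*[Anton₃'s mentor]₄* c-commands the anaphor within its binding domain → licit binder.

{4}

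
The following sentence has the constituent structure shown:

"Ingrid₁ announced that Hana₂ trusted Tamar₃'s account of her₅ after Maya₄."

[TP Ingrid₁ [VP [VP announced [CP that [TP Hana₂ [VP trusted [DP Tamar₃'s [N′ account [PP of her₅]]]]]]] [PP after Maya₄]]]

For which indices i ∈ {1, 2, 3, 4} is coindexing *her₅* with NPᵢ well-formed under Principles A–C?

{1, 2, 4}

*her* is a pronoun, so Principle B applies: it must be free in its binding domain.
Binding domain of *her₅*: the possessed DP, whose subject is Tamar₃.
*Ingrid₁* c-commands the pronoun but from outside its binding domain, and is not c-commanded by it → coindexation permitted.
*Hana₂* c-commands the pronoun but from outside its binding domain, and is not c-commanded by it → coindexation permitted.
*Tamar₃* c-commands the pronoun within its binding domain → coindexation would violate Principle B.
*Maya₄* and the pronoun do not c-command one another → neither Principle B nor Principle C is at stake; coindexation permitted.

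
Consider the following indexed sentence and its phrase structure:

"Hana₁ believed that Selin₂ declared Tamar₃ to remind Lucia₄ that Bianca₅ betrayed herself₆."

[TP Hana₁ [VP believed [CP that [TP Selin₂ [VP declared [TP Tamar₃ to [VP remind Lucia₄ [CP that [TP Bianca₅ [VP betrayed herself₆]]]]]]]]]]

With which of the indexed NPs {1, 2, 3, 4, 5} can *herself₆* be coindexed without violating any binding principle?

*herself* is an anaphor, so Principle A applies: it must be bound in its binding domain.
Binding domain of *herself₆*: the embedded TP, whose subject is Bianca₅.
*Hana₁* c-commands the anaphor but is outside its binding domain → cannot satisfy Principle A.
*Selin₂* c-commands the anaphor but is outside its binding domain → cannot satisfy Principle A.
*Tamar₃* c-commands the anaphor but is outside its binding domain → cannot satisfy Principle A.
*Lucia₄* c-commands the anaphor but is outside its binding domain → cannot satisfy Principle A.
*Bianca₅* c-commands the anaphor within its binding domain → licit binder.

{5}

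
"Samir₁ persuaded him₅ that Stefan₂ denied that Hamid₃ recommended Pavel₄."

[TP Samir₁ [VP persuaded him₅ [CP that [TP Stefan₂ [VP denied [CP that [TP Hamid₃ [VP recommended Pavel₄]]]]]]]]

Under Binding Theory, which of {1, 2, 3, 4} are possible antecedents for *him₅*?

none

*him* is a pronoun, so Principle B applies: it must be free in its binding domain.
Binding domain of *him₅*: the matrix TP, whose subject is Samir₁.
*Samir₁* c-commands the pronoun within its binding domain → coindexation would violate Principle B.
*Stefan₂*: the pronoun c-commands this R-expression → coindexation would violate Principle C on *Stefan₂*.
*Hamid₃*: the pronoun c-commands this R-expression → coindexation would violate Principle C on *Hamid₃*.
*Pavel₄*: the pronoun c-commands this R-expression → coindexation would violate Principle C on *Pavel₄*.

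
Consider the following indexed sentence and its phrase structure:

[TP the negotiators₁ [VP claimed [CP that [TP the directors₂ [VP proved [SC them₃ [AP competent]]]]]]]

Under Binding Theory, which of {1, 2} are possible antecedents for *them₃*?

{1}

*them* is a pronoun, so Principle B applies: it must be free in its binding domain.
Binding domain of *them₃*: the embedded TP, whose subject is the directors₂.
*the negotiators₁* c-commands the pronoun but from outside its binding domain, and is not c-commanded by it → coindexation permitted.
*the directors₂* c-commands the pronoun within its binding domain → coindexation would violate Principle B.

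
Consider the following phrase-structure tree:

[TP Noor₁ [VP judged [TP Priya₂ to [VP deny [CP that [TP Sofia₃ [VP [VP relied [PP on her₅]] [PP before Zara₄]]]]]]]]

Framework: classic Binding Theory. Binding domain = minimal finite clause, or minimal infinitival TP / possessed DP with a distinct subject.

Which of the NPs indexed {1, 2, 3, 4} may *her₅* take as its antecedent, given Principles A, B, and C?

{1, 2, 4}

*her* is a pronoun, so Principle B applies: it must be free in its binding domain.
Binding domain of *her₅*: the embedded TP, whose subject is Sofia₃.
*Noor₁* c-commands the pronoun but from outside its binding domain, and is not c-commanded by it → coindexation permitted.
*Priya₂* c-commands the pronoun but from outside its binding domain, and is not c-commanded by it → coindexation permitted.
*Sofia₃* c-commands the pronoun within its binding domain → coindexation would violate Principle B.
*Zara₄* and the pronoun do not c-command one another → neither Principle B nor Principle C is at stake; coindexation permitted.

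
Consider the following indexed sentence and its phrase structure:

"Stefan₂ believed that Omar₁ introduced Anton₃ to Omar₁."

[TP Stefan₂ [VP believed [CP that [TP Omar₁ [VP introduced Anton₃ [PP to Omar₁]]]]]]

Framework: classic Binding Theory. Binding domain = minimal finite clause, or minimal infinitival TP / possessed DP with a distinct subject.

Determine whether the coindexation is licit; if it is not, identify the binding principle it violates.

The two coindexed NPs are *Omar₁* (the lower occurrence) and *Omar₁* (the higher occurrence).
*Omar₁* (the lower occurrence) is an R-expression. Principle C requires it to be free everywhere.
*Omar₁* (the higher occurrence) c-commands it and carries the same index.
The R-expression is bound → Principle C violation.

Principle C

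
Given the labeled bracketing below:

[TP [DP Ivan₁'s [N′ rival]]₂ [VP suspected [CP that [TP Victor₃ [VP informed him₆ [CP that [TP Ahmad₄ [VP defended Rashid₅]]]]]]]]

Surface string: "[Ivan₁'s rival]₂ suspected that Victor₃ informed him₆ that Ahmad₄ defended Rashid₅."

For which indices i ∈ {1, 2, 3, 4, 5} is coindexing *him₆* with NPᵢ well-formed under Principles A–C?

*him* is a pronoun, so Principle B applies: it must be free in its binding domain.
Binding domain of *him₆*: the embedded TP, whose subject is Victor₃.
*Ivan₁* and the pronoun do not c-command one another → neither Principle B nor Principle C is at stake; coindexation permitted.
*[Ivan₁'s rival]₂* c-commands the pronoun but from outside its binding domain, and is not c-commanded by it → coindexation permitted.
*Victor₃* c-commands the pronoun within its binding domain → coindexation would violate Principle B.
*Ahmad₄*: the pronoun c-commands this R-expression → coindexation would violate Principle C on *Ahmad₄*.
*Rashid₅*: the pronoun c-commands this R-expression → coindexation would violate Principle C on *Rashid₅*.

{1, 2}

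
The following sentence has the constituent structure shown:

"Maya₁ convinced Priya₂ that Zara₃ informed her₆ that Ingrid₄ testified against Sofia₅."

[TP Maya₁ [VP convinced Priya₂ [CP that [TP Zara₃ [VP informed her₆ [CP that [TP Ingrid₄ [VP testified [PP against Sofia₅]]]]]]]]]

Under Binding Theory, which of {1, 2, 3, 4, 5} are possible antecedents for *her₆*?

{1, 2}

*her* is a pronoun, so Principle B applies: it must be free in its binding domain.
Binding domain of *her₆*: the embedded TP, whose subject is Zara₃.
*Maya₁* c-commands the pronoun but from outside its binding domain, and is not c-commanded by it → coindexation permitted.
*Priya₂* c-commands the pronoun but from outside its binding domain, and is not c-commanded by it → coindexation permitted.
*Zara₃* c-commands the pronoun within its binding domain → coindexation would violate Principle B.
*Ingrid₄*: the pronoun c-commands this R-expression → coindexation would violate Principle C on *Ingrid₄*.
*Sofia₅*: the pronoun c-commands this R-expression → coindexation would violate Principle C on *Sofia₅*.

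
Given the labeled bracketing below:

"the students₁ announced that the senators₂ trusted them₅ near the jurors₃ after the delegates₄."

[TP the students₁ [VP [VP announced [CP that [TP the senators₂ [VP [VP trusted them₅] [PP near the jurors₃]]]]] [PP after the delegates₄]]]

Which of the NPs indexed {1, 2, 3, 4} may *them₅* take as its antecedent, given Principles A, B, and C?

*them* is a pronoun, so Principle B applies: it must be free in its binding domain.
Binding domain of *them₅*: the embedded TP, whose subject is the senators₂.
*the students₁* c-commands the pronoun but from outside its binding domain, and is not c-commanded by it → coindexation permitted.
*the senators₂* c-commands the pronoun within its binding domain → coindexation would violate Principle B.
*the jurors₃* and the pronoun do not c-command one another → neither Principle B nor Principle C is at stake; coindexation permitted.
*the delegates₄* and the pronoun do not c-command one another → neither Principle B nor Principle C is at stake; coindexation permitted.

{1, 3, 4}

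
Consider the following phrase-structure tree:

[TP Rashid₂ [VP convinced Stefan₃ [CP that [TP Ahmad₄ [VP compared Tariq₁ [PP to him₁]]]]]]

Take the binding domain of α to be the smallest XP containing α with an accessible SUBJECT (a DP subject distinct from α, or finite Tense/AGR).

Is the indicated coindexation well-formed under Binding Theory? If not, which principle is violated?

Principle B

The two coindexed NPs are *Tariq₁* and *him₁*.
*him₁* is a pronoun. Its binding domain is the embedded TP, whose subject is Ahmad₄.
*Tariq₁* c-commands it within that domain and carries the same index.
The pronoun is locally bound → Principle B violation.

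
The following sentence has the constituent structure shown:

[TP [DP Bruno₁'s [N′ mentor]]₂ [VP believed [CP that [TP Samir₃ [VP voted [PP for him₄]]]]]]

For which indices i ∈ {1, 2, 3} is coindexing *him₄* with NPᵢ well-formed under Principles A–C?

*him* is a pronoun, so Principle B applies: it must be free in its binding domain.
Binding domain of *him₄*: the embedded TP, whose subject is Samir₃.
*Bruno₁* and the pronoun do not c-command one another → neither Principle B nor Principle C is at stake; coindexation permitted.
*[Bruno₁'s mentor]₂* c-commands the pronoun but from outside its binding domain, and is not c-commanded by it → coindexation permitted.
*Samir₃* c-commands the pronoun within its binding domain → coindexation would violate Principle B.

{1, 2}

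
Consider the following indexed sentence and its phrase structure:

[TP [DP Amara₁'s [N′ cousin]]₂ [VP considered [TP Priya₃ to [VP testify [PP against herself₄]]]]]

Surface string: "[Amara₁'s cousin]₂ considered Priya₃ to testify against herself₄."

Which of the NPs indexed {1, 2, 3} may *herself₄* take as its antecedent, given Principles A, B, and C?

*herself* is an anaphor, so Principle A applies: it must be bound in its binding domain.
Binding domain of *herself₄*: the embedded TP, whose subject is Priya₃.
*Amara₁* does not c-command the anaphor → cannot bind it.
*[Amara₁'s cousin]₂* c-commands the anaphor but is outside its binding domain → cannot satisfy Principle A.
*Priya₃* c-commands the anaphor within its binding domain → licit binder.

{3}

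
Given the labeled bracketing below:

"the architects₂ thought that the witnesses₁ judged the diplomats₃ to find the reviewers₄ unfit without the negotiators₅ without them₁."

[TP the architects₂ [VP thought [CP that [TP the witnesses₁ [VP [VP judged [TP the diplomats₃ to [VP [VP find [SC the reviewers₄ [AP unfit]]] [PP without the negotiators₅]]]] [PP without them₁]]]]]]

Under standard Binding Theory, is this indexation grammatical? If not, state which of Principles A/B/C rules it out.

The two coindexed NPs are *the witnesses₁* and *them₁*.
*them₁* is a pronoun. Its binding domain is the embedded TP, whose subject is the witnesses₁.
*the witnesses₁* c-commands it within that domain and carries the same index.
The pronoun is locally bound → Principle B violation.

Principle B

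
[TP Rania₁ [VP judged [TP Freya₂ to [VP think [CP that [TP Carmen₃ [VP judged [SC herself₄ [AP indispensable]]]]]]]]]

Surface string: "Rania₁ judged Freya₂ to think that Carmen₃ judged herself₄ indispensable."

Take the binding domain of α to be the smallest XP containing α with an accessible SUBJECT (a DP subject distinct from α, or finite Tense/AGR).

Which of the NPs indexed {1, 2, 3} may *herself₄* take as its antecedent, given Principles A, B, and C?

*herself* is an anaphor, so Principle A applies: it must be bound in its binding domain.
Binding domain of *herself₄*: the embedded TP, whose subject is Carmen₃.
*Rania₁* c-commands the anaphor but is outside its binding domain → cannot satisfy Principle A.
*Freya₂* c-commands the anaphor but is outside its binding domain → cannot satisfy Principle A.
*Carmen₃* c-commands the anaphor within its binding domain → licit binder.

{3}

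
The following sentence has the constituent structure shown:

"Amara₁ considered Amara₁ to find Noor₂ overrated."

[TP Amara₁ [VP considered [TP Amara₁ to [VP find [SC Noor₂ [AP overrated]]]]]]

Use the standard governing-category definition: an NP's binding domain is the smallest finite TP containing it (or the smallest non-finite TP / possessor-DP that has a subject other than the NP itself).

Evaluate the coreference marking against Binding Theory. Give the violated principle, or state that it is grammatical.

The two coindexed NPs are *Amara₁* (the lower occurrence) and *Amara₁* (the higher occurrence).
*Amara₁* (the lower occurrence) is an R-expression. Principle C requires it to be free everywhere.
*Amara₁* (the higher occurrence) c-commands it and carries the same index.
The R-expression is bound → Principle C violation.

Principle C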